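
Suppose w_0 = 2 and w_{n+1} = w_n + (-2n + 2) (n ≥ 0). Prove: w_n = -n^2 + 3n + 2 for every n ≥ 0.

Base case: w_0 = 2, and -0^2 + 3·0 + 2 = 2.
Assume w_r = -r^2 + 3r + 2.
Then w_{r+1} = w_r + (-2r + 2) = (-r^2 + 3r + 2) + (-2r + 2) = -r^2 + r + 4,
and -(r+1)^2 + 3·(r+1) + 2 = -r^2 + r + 4.
Hence w_n = -n^2 + 3n + 2 for every n ≥ 0, by induction.

w_n = -n^2 + 3n + 2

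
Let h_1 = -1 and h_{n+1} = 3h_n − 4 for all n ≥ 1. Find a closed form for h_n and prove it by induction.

Claim: h_n = -3^n + 2.

Base case: h_1 = -1, and -3^1 + 2 = -3 + 2 = -1.
Assume h_k = -3^k + 2 for some k ≥ 1.
Then h_{k+1} = 3h_k − 4 = 3·(-3^k + 2) − 4 = -3^{k+1} + 6 − 4 = -3^{k+1} + 2.
By induction, h_n = -3^n + 2 for all n ≥ 1.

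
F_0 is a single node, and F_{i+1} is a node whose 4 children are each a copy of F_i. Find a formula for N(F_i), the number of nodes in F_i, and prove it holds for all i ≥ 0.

Claim: N(F_i) = (4^{i+1} − 1)/3.

Base case: N(F_0) = 1, and (4^{0+1} − 1)/3 = 1.
Assume N(F_k) = (4^{k+1} − 1)/3.
Then N(F_{k+1}) = 1 + 4N(F_k) = 1 + 4·(4^{k+1} − 1)/3 = 1 + (4^{k+2} − 4)/3 = (3 + 4^{k+2} − 4)/3 = (4^{k+2} − 1)/3.
By induction, N(F_i) = (4^{i+1} − 1)/3 for all i ≥ 0.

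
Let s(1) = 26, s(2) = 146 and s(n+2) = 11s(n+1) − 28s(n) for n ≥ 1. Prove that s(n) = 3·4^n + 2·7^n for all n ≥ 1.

Base cases: s(1) = 26 and 3·4^1 + 2·7^1 = 26; s(2) = 146 and 3·4^2 + 2·7^2 = 146.
Assume s(j) = 3·4^j + 2·7^j for all 1 ≤ j ≤ r, where r ≥ 2.
Then s(r+1) = 11s(r) − 28s(r−1) = 11·(3·4^r + 2·7^r) − 28·(3·4^{r−1} + 2·7^{r−1}) = 3·(11·4 − 28)4^{r−1} + 2·(11·7 − 28)7^{r−1} = 48·4^{r−1} + 98·7^{r−1} = 3·4^{r+1} + 2·7^{r+1}.
So the formula holds for r+1, and by strong induction s(n) = 3·4^n + 2·7^n for all n ≥ 1.

s(n) = 3·4^n + 2·7^n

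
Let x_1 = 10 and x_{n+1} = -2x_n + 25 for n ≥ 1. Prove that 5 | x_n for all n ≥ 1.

Base case: x_1 = 10 = 5·2, so 5 | x_1.
Assume 5 | x_r, so x_r = 5t for some integer t.
Then x_{r+1} = -2x_r + 25 = -2·(5t) + 25 = 5(-2t + 5), so 5 | x_{r+1}.
By induction, 5 | x_n for all n ≥ 1.

5 | x_n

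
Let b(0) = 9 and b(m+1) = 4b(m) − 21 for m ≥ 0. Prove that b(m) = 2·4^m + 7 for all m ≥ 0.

Base case: b(0) = 9, and 2·4^0 + 7 = 2 + 7 = 9.
Assume b(j) = 2·4^j + 7 for some j ≥ 0.
Then b(j+1) = 4b(j) − 21 = 4·(2·4^j + 7) − 21 = 8·4^j + 28 − 21 = 2·4^{j+1} + 7.
Hence b(m) = 2·4^m + 7 for every m ≥ 0, by induction.

b(m) = 2·4^m + 7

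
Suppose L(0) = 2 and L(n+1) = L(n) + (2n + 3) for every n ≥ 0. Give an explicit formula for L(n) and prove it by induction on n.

Claim: L(n) = n^2 + 2n + 2.

Base case: L(0) = 2, and 0^2 + 2·0 + 2 = 2.
Assume L(j) = j^2 + 2j + 2.
Then L(j+1) = L(j) + (2j + 3) = (j^2 + 2j + 2) + (2j + 3) = j^2 + 4j + 5,
and (j+1)^2 + 2·(j+1) + 2 = j^2 + 4j + 5.
This completes the inductive step, so L(n) = n^2 + 2n + 2 for all n ≥ 0.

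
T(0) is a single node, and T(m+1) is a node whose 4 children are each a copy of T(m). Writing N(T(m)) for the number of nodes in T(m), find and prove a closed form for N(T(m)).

Claim: N(T(m)) = (4^{m+1} − 1)/3.

Base case: N(T(0)) = 1, and (4^{0+1} − 1)/3 = 1.
Assume N(T(j)) = (4^{j+1} − 1)/3.
Then N(T(j+1)) = 1 + 4N(T(j)) = 1 + 4·(4^{j+1} − 1)/3 = 1 + (4^{j+2} − 4)/3 = (3 + 4^{j+2} − 4)/3 = (4^{j+2} − 1)/3.
Hence N(T(m)) = (4^{m+1} − 1)/3 for every m ≥ 0, by induction.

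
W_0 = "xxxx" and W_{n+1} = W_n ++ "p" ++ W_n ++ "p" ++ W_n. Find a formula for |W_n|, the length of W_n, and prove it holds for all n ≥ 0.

Claim: |W_n| = 5·3^n − 1.

Base case: |W_0| = 4, and 5·3^0 − 1 = 4.
Assume |W_r| = 5·3^r − 1.
Then |W_{r+1}| = 3|W_r| + 2 = 3(5·3^r − 1) + 2 = 5·3^{r+1} − 3 + 2 = 5·3^{r+1} − 1.
By induction, |W_n| = 5·3^n − 1 for all n ≥ 0.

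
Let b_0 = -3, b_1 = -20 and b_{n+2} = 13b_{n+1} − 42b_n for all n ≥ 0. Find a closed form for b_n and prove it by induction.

Claim: b_n = -6^n − 2·7^n.

Base cases: b_0 = -3 and -6^0 − 2·7^0 = -3; b_1 = -20 and -6^1 − 2·7^1 = -20.
Assume b_j = -6^j − 2·7^j for all 0 ≤ j ≤ m, where m ≥ 1.
Then b_{m+1} = 13b_m − 42b_{m−1} = 13·(-6^m − 2·7^m) − 42·(-6^{m−1} − 2·7^{m−1}) = -(13·6 − 42)6^{m−1} − 2·(13·7 − 42)7^{m−1} = -36·6^{m−1} − 98·7^{m−1} = -6^{m+1} − 2·7^{m+1}.
So the formula holds for m+1, and by strong induction b_n = -6^n − 2·7^n for all n ≥ 0.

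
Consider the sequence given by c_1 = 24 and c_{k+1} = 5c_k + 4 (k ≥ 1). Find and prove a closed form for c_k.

Claim: c_k = 5^{k+1} − 1.

Base case: c_1 = 24, and 5^{1+1} − 1 = 25 − 1 = 24.
Assume c_j = 5^{j+1} − 1 for some j ≥ 1.
Then c_{j+1} = 5c_j + 4 = 5·(5^{j+1} − 1) + 4 = 5^{j+2} − 5 + 4 = 5^{j+2} − 1.
So the formula holds for j+1, and by induction c_k = 5^{k+1} − 1 for all k ≥ 1.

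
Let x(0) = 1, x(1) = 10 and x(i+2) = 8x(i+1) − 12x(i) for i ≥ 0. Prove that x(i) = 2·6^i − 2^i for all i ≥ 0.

Base cases: x(0) = 1 and 2·6^0 − 2^0 = 1; x(1) = 10 and 2·6^1 − 2^1 = 10.
Assume x(t) = 2·6^t − 2^t for all 0 ≤ t ≤ j, where j ≥ 1.
Then x(j+1) = 8x(j) − 12x(j−1) = 8·(2·6^j − 2^j) − 12·(2·6^{j−1} − 2^{j−1}) = 2·(8·6 − 12)6^{j−1} − (8·2 − 12)2^{j−1} = 72·6^{j−1} − 4·2^{j−1} = 2·6^{j+1} − 2^{j+1}.
By strong induction, x(i) = 2·6^i − 2^i for all i ≥ 0.

x(i) = 2·6^i − 2^i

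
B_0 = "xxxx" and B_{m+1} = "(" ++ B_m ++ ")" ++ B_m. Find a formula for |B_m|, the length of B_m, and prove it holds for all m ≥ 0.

Claim: |B_m| = 6·2^m − 2.

Base case: |B_0| = 4, and 6·2^0 − 2 = 4.
Assume |B_k| = 6·2^k − 2.
Then |B_{k+1}| = 1 + |B_k| + 1 + |B_k| = 2|B_k| + 2 = 2(6·2^k − 2) + 2 = 6·2^{k+1} − 4 + 2 = 6·2^{k+1} − 2.
This completes the inductive step, so |B_m| = 6·2^m − 2 for all m ≥ 0.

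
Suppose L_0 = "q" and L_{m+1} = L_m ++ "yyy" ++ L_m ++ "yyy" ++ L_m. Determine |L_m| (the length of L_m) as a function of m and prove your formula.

Claim: |L_m| = 4·3^m − 3.

Base case: |L_0| = 1, and 4·3^0 − 3 = 1.
Assume |L_j| = 4·3^j − 3.
Then |L_{j+1}| = 3|L_j| + 6 = 3(4·3^j − 3) + 6 = 4·3^{j+1} − 9 + 6 = 4·3^{j+1} − 3.
Hence |L_m| = 4·3^m − 3 for every m ≥ 0, by induction.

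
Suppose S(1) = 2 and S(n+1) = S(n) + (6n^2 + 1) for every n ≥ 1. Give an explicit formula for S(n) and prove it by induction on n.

Claim: S(n) = 2n^3 − 3n^2 + 2n + 1.

Base case: S(1) = 2, and 2·1^3 − 3·1^2 + 2·1 + 1 = 2.
Assume S(m) = 2m^3 − 3m^2 + 2m + 1.
Then S(m+1) = S(m) + (6m^2 + 1) = (2m^3 − 3m^2 + 2m + 1) + (6m^2 + 1) = 2m^3 + 3m^2 + 2m + 2,
and 2·(m+1)^3 − 3·(m+1)^2 + 2·(m+1) + 1 = 2m^3 + 3m^2 + 2m + 2.
Hence S(n) = 2n^3 − 3n^2 + 2n + 1 for every n ≥ 1, by induction.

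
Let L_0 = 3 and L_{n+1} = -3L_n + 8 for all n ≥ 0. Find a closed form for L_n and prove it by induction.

Claim: L_n = (-3)^n + 2.

Base case: L_0 = 3, and (-3)^0 + 2 = 1 + 2 = 3.
Assume L_m = (-3)^m + 2 for some m ≥ 0.
Then L_{m+1} = -3L_m + 8 = -3·((-3)^m + 2) + 8 = -3·(-3)^m − 6 + 8 = (-3)^{m+1} + 2.
This completes the inductive step, so L_n = (-3)^n + 2 for all n ≥ 0.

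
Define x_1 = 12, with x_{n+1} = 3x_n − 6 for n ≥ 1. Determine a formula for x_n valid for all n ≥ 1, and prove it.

Claim: x_n = 3^{n+1} + 3.

Base case: x_1 = 12, and 3^{1+1} + 3 = 9 + 3 = 12.
Assume x_m = 3^{m+1} + 3 for some m ≥ 1.
Then x_{m+1} = 3x_m − 6 = 3·(3^{m+1} + 3) − 6 = 3^{m+2} + 9 − 6 = 3^{m+2} + 3.
This completes the inductive step, so x_n = 3^{n+1} + 3 for all n ≥ 1.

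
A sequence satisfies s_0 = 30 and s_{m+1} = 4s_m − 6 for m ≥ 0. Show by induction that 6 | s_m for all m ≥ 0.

Base case: s_0 = 30 = 6·5, so 6 | s_0.
Assume 6 | s_k, so s_k = 6t for some integer t.
Then s_{k+1} = 4s_k − 6 = 4·(6t) − 6 = 6(4t − 1), so 6 | s_{k+1}.
By induction, 6 | s_m for all m ≥ 0.

6 | s_m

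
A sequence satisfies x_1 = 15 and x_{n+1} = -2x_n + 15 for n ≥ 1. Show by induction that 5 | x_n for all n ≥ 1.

Base case: x_1 = 15 = 5·3, so 5 | x_1.
Assume 5 | x_m, so x_m = 5t for some integer t.
Then x_{m+1} = -2x_m + 15 = -2·(5t) + 15 = 5(-2t + 3), so 5 | x_{m+1}.
So the property holds for m+1, and by induction 5 | x_n for all n ≥ 1.

5 | x_n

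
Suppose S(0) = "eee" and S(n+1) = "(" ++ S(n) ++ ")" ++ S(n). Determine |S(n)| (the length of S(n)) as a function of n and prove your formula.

Claim: |S(n)| = 5·2^n − 2.

Base case: |S(0)| = 3, and 5·2^0 − 2 = 3.
Assume |S(k)| = 5·2^k − 2.
Then |S(k+1)| = 1 + |S(k)| + 1 + |S(k)| = 2|S(k)| + 2 = 2(5·2^k − 2) + 2 = 5·2^{k+1} − 4 + 2 = 5·2^{k+1} − 2.
So the formula holds for k+1, and by induction |S(n)| = 5·2^n − 2 for all n ≥ 0.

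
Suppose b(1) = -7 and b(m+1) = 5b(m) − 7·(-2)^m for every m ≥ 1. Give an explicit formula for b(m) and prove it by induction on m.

Claim: b(m) = -5^m + (-2)^m.

Base case: b(1) = -7, and -5^1 + (-2)^1 = -5 − 2 = -7.
Assume b(k) = -5^k + (-2)^k for some k ≥ 1.
Then b(k+1) = 5b(k) − 7·(-2)^k = 5·(-5^k + (-2)^k) − 7·(-2)^k = -5^{k+1} + 5·(-2)^k − 7·(-2)^k = -5^{k+1} − 2·(-2)^k = -5^{k+1} + (-2)^{k+1}.
Hence b(m) = -5^m + (-2)^m for every m ≥ 1, by induction.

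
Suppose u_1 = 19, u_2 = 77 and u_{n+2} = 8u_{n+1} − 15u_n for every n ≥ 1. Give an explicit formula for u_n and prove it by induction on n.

Claim: u_n = 3·3^n + 2·5^n.

Base cases: u_1 = 19 and 3·3^1 + 2·5^1 = 19; u_2 = 77 and 3·3^2 + 2·5^2 = 77.
Assume u_j = 3·3^j + 2·5^j for all 1 ≤ j ≤ k, where k ≥ 2.
Then u_{k+1} = 8u_k − 15u_{k−1} = 8·(3·3^k + 2·5^k) − 15·(3·3^{k−1} + 2·5^{k−1}) = 3·(8·3 − 15)3^{k−1} + 2·(8·5 − 15)5^{k−1} = 27·3^{k−1} + 50·5^{k−1} = 3·3^{k+1} + 2·5^{k+1}.
This completes the inductive step, so u_n = 3·3^n + 2·5^n for all n ≥ 1.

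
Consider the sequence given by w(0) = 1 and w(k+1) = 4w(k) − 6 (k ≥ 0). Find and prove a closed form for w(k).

Claim: w(k) = -4^k + 2.

Base case: w(0) = 1, and -4^0 + 2 = -1 + 2 = 1.
Assume w(m) = -4^m + 2 for some m ≥ 0.
Then w(m+1) = 4w(m) − 6 = 4·(-4^m + 2) − 6 = -4^{m+1} + 8 − 6 = -4^{m+1} + 2.
By induction, w(k) = -4^k + 2 for all k ≥ 0.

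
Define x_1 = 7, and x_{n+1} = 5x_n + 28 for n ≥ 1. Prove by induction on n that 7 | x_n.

Base case: x_1 = 7 = 7·1, so 7 | x_1.
Assume 7 | x_r, so x_r = 7t for some integer t.
Then x_{r+1} = 5x_r + 28 = 5·(7t) + 28 = 7(5t + 4), so 7 | x_{r+1}.
So the property holds for r+1, and by induction 7 | x_n for all n ≥ 1.

7 | x_n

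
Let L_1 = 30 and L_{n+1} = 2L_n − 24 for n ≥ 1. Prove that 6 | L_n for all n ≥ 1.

Base case: L_1 = 30 = 6·5, so 6 | L_1.
Assume 6 | L_m, so L_m = 6t for some integer t.
Then L_{m+1} = 2L_m − 24 = 2·(6t) − 24 = 6(2t − 4), so 6 | L_{m+1}.
By induction, 6 | L_n for all n ≥ 1.

6 | L_n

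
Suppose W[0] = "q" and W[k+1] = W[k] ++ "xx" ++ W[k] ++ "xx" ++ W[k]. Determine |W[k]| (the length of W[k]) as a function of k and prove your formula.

Claim: |W[k]| = 3^{k+1} − 2.

Base case: |W[0]| = 1, and 3^{0+1} − 2 = 1.
Assume |W[j]| = 3^{j+1} − 2.
Then |W[j+1]| = 3|W[j]| + 4 = 3(3^{j+1} − 2) + 4 = 3^{j+2} − 6 + 4 = 3^{j+2} − 2.
So the formula holds for j+1, and by induction |W[k]| = 3^{k+1} − 2 for all k ≥ 0.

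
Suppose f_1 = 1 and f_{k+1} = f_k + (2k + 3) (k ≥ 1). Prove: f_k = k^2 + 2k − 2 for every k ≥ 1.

Base case: f_1 = 1, and 1^2 + 2·1 − 2 = 1.
Assume f_j = j^2 + 2j − 2.
Then f_{j+1} = f_j + (2j + 3) = (j^2 + 2j − 2) + (2j + 3) = j^2 + 4j + 1,
and (j+1)^2 + 2·(j+1) − 2 = j^2 + 4j + 1.
This completes the inductive step, so f_k = k^2 + 2k − 2 for all k ≥ 1.

f_k = k^2 + 2k − 2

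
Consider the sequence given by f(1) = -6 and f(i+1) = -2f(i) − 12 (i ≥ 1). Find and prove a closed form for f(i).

Claim: f(i) = (-2)^i − 4.

Base case: f(1) = -6, and (-2)^1 − 4 = -2 − 4 = -6.
Assume f(j) = (-2)^j − 4 for some j ≥ 1.
Then f(j+1) = -2f(j) − 12 = -2·((-2)^j − 4) − 12 = -2·(-2)^j + 8 − 12 = (-2)^{j+1} − 4.
Hence f(i) = (-2)^i − 4 for every i ≥ 1, by induction.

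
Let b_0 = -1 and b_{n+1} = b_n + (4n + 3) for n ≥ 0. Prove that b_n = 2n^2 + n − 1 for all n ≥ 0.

Base case: b_0 = -1, and 2·0^2 + 0 − 1 = -1.
Assume b_m = 2m^2 + m − 1.
Then b_{m+1} = b_m + (4m + 3) = (2m^2 + m − 1) + (4m + 3) = 2m^2 + 5m + 2,
and 2·(m+1)^2 + (m+1) − 1 = 2m^2 + 5m + 2.
This completes the inductive step, so b_n = 2n^2 + n − 1 for all n ≥ 0.

b_n = 2n^2 + n − 1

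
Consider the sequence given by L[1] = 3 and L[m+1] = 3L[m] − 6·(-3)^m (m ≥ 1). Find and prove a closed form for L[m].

Claim: L[m] = 2·3^m + (-3)^m.

Base case: L[1] = 3, and 2·3^1 + (-3)^1 = 6 − 3 = 3.
Assume L[r] = 2·3^r + (-3)^r for some r ≥ 1.
Then L[r+1] = 3L[r] − 6·(-3)^r = 3·(2·3^r + (-3)^r) − 6·(-3)^r = 2·3^{r+1} + 3·(-3)^r − 6·(-3)^r = 2·3^{r+1} − 3·(-3)^r = 2·3^{r+1} + (-3)^{r+1}.
So the formula holds for r+1, and by induction L[m] = 2·3^m + (-3)^m for all m ≥ 1.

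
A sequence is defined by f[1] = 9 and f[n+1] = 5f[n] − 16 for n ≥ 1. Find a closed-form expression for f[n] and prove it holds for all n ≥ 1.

Claim: f[n] = 5^n + 4.

Base case: f[1] = 9, and 5^1 + 4 = 5 + 4 = 9.
Assume f[k] = 5^k + 4 for some k ≥ 1.
Then f[k+1] = 5f[k] − 16 = 5·(5^k + 4) − 16 = 5^{k+1} + 20 − 16 = 5^{k+1} + 4.
Hence f[n] = 5^n + 4 for every n ≥ 1, by induction.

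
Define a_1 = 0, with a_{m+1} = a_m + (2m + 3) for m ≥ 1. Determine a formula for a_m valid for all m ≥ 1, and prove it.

Claim: a_m = m^2 + 2m − 3.

Base case: a_1 = 0, and 1^2 + 2·1 − 3 = 0.
Assume a_j = j^2 + 2j − 3.
Then a_{j+1} = a_j + (2j + 3) = (j^2 + 2j − 3) + (2j + 3) = j^2 + 4j,
and (j+1)^2 + 2·(j+1) − 3 = j^2 + 4j.
By induction, a_m = m^2 + 2m − 3 for all m ≥ 1.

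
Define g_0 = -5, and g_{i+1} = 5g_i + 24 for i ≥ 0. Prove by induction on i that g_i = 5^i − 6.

Base case: g_0 = -5, and 5^0 − 6 = 1 − 6 = -5.
Assume g_m = 5^m − 6 for some m ≥ 0.
Then g_{m+1} = 5g_m + 24 = 5·(5^m − 6) + 24 = 5^{m+1} − 30 + 24 = 5^{m+1} − 6.
So the formula holds for m+1, and by induction g_i = 5^i − 6 for all i ≥ 0.

g_i = 5^i − 6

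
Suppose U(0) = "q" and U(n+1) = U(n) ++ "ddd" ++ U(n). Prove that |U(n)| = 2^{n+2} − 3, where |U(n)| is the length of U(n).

Base case: |U(0)| = 1, and 2^{0+2} − 3 = 1.
Assume |U(m)| = 2^{m+2} − 3.
Then |U(m+1)| = |U(m)| + 3 + |U(m)| = 2|U(m)| + 3 = 2(2^{m+2} − 3) + 3 = 2^{m+3} − 6 + 3 = 2^{m+3} − 3.
This completes the inductive step, so |U(n)| = 2^{n+2} − 3 for all n ≥ 0.

|U(n)| = 2^{n+2} − 3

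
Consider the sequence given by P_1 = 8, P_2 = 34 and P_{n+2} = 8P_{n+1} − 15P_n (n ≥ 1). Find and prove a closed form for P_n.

Claim: P_n = 3^n + 5^n.

Base cases: P_1 = 8 and 3^1 + 5^1 = 8; P_2 = 34 and 3^2 + 5^2 = 34.
Assume P_i = 3^i + 5^i for all 1 ≤ i ≤ j, where j ≥ 2.
Then P_{j+1} = 8P_j − 15P_{j−1} = 8·(3^j + 5^j) − 15·(3^{j−1} + 5^{j−1}) = (8·3 − 15)3^{j−1} + (8·5 − 15)5^{j−1} = 9·3^{j−1} + 25·5^{j−1} = 3^{j+1} + 5^{j+1}.
By strong induction, P_n = 3^n + 5^n for all n ≥ 1.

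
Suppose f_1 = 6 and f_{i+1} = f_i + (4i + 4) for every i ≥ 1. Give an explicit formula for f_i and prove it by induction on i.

Claim: f_i = 2i^2 + 2i + 2.

Base case: f_1 = 6, and 2·1^2 + 2·1 + 2 = 6.
Assume f_m = 2m^2 + 2m + 2.
Then f_{m+1} = f_m + (4m + 4) = (2m^2 + 2m + 2) + (4m + 4) = 2m^2 + 6m + 6,
and 2·(m+1)^2 + 2·(m+1) + 2 = 2m^2 + 6m + 6.
Hence f_i = 2i^2 + 2i + 2 for every i ≥ 1, by induction.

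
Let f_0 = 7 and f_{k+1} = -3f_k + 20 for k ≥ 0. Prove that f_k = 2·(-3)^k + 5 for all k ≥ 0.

Base case: f_0 = 7, and 2·(-3)^0 + 5 = 2 + 5 = 7.
Assume f_m = 2·(-3)^m + 5 for some m ≥ 0.
Then f_{m+1} = -3f_m + 20 = -3·(2·(-3)^m + 5) + 20 = -6·(-3)^m − 15 + 20 = 2·(-3)^{m+1} + 5.
By induction, f_k = 2·(-3)^k + 5 for all k ≥ 0.

f_k = 2·(-3)^k + 5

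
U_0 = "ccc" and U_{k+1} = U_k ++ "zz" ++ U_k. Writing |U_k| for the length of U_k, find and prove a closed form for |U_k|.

Claim: |U_k| = 5·2^k − 2.

Base case: |U_0| = 3, and 5·2^0 − 2 = 3.
Assume |U_j| = 5·2^j − 2.
Then |U_{j+1}| = |U_j| + 2 + |U_j| = 2|U_j| + 2 = 2(5·2^j − 2) + 2 = 5·2^{j+1} − 4 + 2 = 5·2^{j+1} − 2.
By induction, |U_k| = 5·2^k − 2 for all k ≥ 0.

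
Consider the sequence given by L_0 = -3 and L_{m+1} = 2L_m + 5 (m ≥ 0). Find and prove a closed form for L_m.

Claim: L_m = 2^{m+1} − 5.

Base case: L_0 = -3, and 2^{0+1} − 5 = 2 − 5 = -3.
Assume L_r = 2^{r+1} − 5 for some r ≥ 0.
Then L_{r+1} = 2L_r + 5 = 2·(2^{r+1} − 5) + 5 = 2^{r+2} − 10 + 5 = 2^{r+2} − 5.
This completes the inductive step, so L_m = 2^{m+1} − 5 for all m ≥ 0.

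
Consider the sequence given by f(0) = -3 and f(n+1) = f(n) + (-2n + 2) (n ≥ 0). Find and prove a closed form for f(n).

Claim: f(n) = -n^2 + 3n − 3.

Base case: f(0) = -3, and -0^2 + 3·0 − 3 = -3.
Assume f(m) = -m^2 + 3m − 3.
Then f(m+1) = f(m) + (-2m + 2) = (-m^2 + 3m − 3) + (-2m + 2) = -m^2 + m − 1,
and -(m+1)^2 + 3·(m+1) − 3 = -m^2 + m − 1.
Hence f(n) = -n^2 + 3n − 3 for every n ≥ 0, by induction.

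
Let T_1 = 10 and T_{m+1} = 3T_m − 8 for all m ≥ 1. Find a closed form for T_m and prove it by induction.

Claim: T_m = 2·3^m + 4.

Base case: T_1 = 10, and 2·3^1 + 4 = 6 + 4 = 10.
Assume T_k = 2·3^k + 4 for some k ≥ 1.
Then T_{k+1} = 3T_k − 8 = 3·(2·3^k + 4) − 8 = 6·3^k + 12 − 8 = 2·3^{k+1} + 4.
By induction, T_m = 2·3^m + 4 for all m ≥ 1.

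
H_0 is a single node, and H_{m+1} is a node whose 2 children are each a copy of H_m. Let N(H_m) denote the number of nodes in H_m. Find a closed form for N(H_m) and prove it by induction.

Claim: N(H_m) = 2^{m+1} − 1.

Base case: N(H_0) = 1, and 2^{0+1} − 1 = 1.
Assume N(H_k) = 2^{k+1} − 1.
Then N(H_{k+1}) = 1 + 2N(H_k) = 1 + 2(2^{k+1} − 1) = 2^{k+2} − 2 + 1 = 2^{k+2} − 1.
By induction, N(H_m) = 2^{m+1} − 1 for all m ≥ 0.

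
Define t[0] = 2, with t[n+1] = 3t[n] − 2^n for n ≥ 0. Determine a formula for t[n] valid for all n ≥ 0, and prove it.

Claim: t[n] = 3^n + 2^n.

Base case: t[0] = 2, and 3^0 + 2^0 = 1 + 1 = 2.
Assume t[j] = 3^j + 2^j for some j ≥ 0.
Then t[j+1] = 3t[j] − 2^j = 3·(3^j + 2^j) − 2^j = 3^{j+1} + 3·2^j − 2^j = 3^{j+1} + 2·2^j = 3^{j+1} + 2^{j+1}.
This completes the inductive step, so t[n] = 3^n + 2^n for all n ≥ 0.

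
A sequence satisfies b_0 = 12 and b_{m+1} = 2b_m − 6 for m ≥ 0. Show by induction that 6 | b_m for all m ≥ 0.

Base case: b_0 = 12 = 6·2, so 6 | b_0.
Assume 6 | b_k, so b_k = 6t for some integer t.
Then b_{k+1} = 2b_k − 6 = 2·(6t) − 6 = 6(2t − 1), so 6 | b_{k+1}.
By induction, 6 | b_m for all m ≥ 0.

6 | b_m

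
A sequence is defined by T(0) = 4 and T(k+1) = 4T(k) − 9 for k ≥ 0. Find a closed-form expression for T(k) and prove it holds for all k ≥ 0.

Claim: T(k) = 4^k + 3.

Base case: T(0) = 4, and 4^0 + 3 = 1 + 3 = 4.
Assume T(r) = 4^r + 3 for some r ≥ 0.
Then T(r+1) = 4T(r) − 9 = 4·(4^r + 3) − 9 = 4^{r+1} + 12 − 9 = 4^{r+1} + 3.
So the formula holds for r+1, and by induction T(k) = 4^k + 3 for all k ≥ 0.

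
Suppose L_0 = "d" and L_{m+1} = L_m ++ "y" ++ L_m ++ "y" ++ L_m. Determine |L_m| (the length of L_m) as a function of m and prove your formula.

Claim: |L_m| = 2·3^m − 1.

Base case: |L_0| = 1, and 2·3^0 − 1 = 1.
Assume |L_j| = 2·3^j − 1.
Then |L_{j+1}| = 3|L_j| + 2 = 3(2·3^j − 1) + 2 = 2·3^{j+1} − 3 + 2 = 2·3^{j+1} − 1.
Hence |L_m| = 2·3^m − 1 for every m ≥ 0, by induction.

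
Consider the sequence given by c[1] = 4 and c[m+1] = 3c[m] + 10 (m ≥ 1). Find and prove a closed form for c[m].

Claim: c[m] = 3^{m+1} − 5.

Base case: c[1] = 4, and 3^{1+1} − 5 = 9 − 5 = 4.
Assume c[j] = 3^{j+1} − 5 for some j ≥ 1.
Then c[j+1] = 3c[j] + 10 = 3·(3^{j+1} − 5) + 10 = 3^{j+2} − 15 + 10 = 3^{j+2} − 5.
By induction, c[m] = 3^{m+1} − 5 for all m ≥ 1.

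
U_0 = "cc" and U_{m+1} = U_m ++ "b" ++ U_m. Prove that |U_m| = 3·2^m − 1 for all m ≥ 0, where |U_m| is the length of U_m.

Base case: |U_0| = 2, and 3·2^0 − 1 = 2.
Assume |U_j| = 3·2^j − 1.
Then |U_{j+1}| = |U_j| + 1 + |U_j| = 2|U_j| + 1 = 2(3·2^j − 1) + 1 = 3·2^{j+1} − 2 + 1 = 3·2^{j+1} − 1.
By induction, |U_m| = 3·2^m − 1 for all m ≥ 0.

|U_m| = 3·2^m − 1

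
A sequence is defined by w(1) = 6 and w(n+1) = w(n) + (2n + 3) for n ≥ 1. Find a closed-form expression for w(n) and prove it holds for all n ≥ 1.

Claim: w(n) = n^2 + 2n + 3.

Base case: w(1) = 6, and 1^2 + 2·1 + 3 = 6.
Assume w(k) = k^2 + 2k + 3.
Then w(k+1) = w(k) + (2k + 3) = (k^2 + 2k + 3) + (2k + 3) = k^2 + 4k + 6,
and (k+1)^2 + 2·(k+1) + 3 = k^2 + 4k + 6.
Hence w(n) = n^2 + 2n + 3 for every n ≥ 1, by induction.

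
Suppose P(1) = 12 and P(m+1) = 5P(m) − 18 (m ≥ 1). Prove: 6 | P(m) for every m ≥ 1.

Base case: P(1) = 12 = 6·2, so 6 | P(1).
Assume 6 | P(j), so P(j) = 6t for some integer t.
Then P(j+1) = 5P(j) − 18 = 5·(6t) − 18 = 6(5t − 3), so 6 | P(j+1).
Hence 6 | P(m) for every m ≥ 1, by induction.

6 | P(m)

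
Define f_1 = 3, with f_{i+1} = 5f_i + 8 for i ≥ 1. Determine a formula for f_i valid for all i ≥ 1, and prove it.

Claim: f_i = 5^i − 2.

Base case: f_1 = 3, and 5^1 − 2 = 5 − 2 = 3.
Assume f_j = 5^j − 2 for some j ≥ 1.
Then f_{j+1} = 5f_j + 8 = 5·(5^j − 2) + 8 = 5^{j+1} − 10 + 8 = 5^{j+1} − 2.
This completes the inductive step, so f_i = 5^i − 2 for all i ≥ 1.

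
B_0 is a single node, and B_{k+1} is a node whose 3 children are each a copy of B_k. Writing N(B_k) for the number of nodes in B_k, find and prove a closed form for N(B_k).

Claim: N(B_k) = (3^{k+1} − 1)/2.

Base case: N(B_0) = 1, and (3^{0+1} − 1)/2 = 1.
Assume N(B_m) = (3^{m+1} − 1)/2.
Then N(B_{m+1}) = 1 + 3N(B_m) = 1 + 3·(3^{m+1} − 1)/2 = 1 + (3^{m+2} − 3)/2 = (2 + 3^{m+2} − 3)/2 = (3^{m+2} − 1)/2.
By induction, N(B_k) = (3^{k+1} − 1)/2 for all k ≥ 0.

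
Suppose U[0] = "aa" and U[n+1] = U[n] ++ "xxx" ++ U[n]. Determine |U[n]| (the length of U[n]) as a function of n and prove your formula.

Claim: |U[n]| = 5·2^n − 3.

Base case: |U[0]| = 2, and 5·2^0 − 3 = 2.
Assume |U[j]| = 5·2^j − 3.
Then |U[j+1]| = |U[j]| + 3 + |U[j]| = 2|U[j]| + 3 = 2(5·2^j − 3) + 3 = 5·2^{j+1} − 6 + 3 = 5·2^{j+1} − 3.
Hence |U[n]| = 5·2^n − 3 for every n ≥ 0, by induction.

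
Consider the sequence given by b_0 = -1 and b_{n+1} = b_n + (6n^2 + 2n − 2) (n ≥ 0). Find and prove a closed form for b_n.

Claim: b_n = 2n^3 − 2n^2 − 2n − 1.

Base case: b_0 = -1, and 2·0^3 − 2·0^2 − 2·0 − 1 = -1.
Assume b_j = 2j^3 − 2j^2 − 2j − 1.
Then b_{j+1} = b_j + (6j^2 + 2j − 2) = (2j^3 − 2j^2 − 2j − 1) + (6j^2 + 2j − 2) = 2j^3 + 4j^2 − 3,
and 2·(j+1)^3 − 2·(j+1)^2 − 2·(j+1) − 1 = 2j^3 + 4j^2 − 3.
Hence b_n = 2n^3 − 2n^2 − 2n − 1 for every n ≥ 0, by induction.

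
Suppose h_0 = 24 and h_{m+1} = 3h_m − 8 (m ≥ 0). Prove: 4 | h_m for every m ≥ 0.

Base case: h_0 = 24 = 4·6, so 4 | h_0.
Assume 4 | h_k, so h_k = 4t for some integer t.
Then h_{k+1} = 3h_k − 8 = 3·(4t) − 8 = 4(3t − 2), so 4 | h_{k+1}.
So the property holds for k+1, and by induction 4 | h_m for all m ≥ 0.

4 | h_m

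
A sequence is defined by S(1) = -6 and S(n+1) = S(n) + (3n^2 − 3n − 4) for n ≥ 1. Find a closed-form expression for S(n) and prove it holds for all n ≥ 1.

Claim: S(n) = n^3 − 3n^2 − 2n − 2.

Base case: S(1) = -6, and 1^3 − 3·1^2 − 2·1 − 2 = -6.
Assume S(m) = m^3 − 3m^2 − 2m − 2.
Then S(m+1) = S(m) + (3m^2 − 3m − 4) = (m^3 − 3m^2 − 2m − 2) + (3m^2 − 3m − 4) = m^3 − 5m − 6,
and (m+1)^3 − 3·(m+1)^2 − 2·(m+1) − 2 = m^3 − 5m − 6.
By induction, S(n) = n^3 − 3n^2 − 2n − 2 for all n ≥ 1.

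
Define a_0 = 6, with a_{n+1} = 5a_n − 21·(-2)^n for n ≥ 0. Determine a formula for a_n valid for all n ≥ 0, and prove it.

Claim: a_n = 3·5^n + 3·(-2)^n.

Base case: a_0 = 6, and 3·5^0 + 3·(-2)^0 = 3 + 3 = 6.
Assume a_r = 3·5^r + 3·(-2)^r for some r ≥ 0.
Then a_{r+1} = 5a_r − 21·(-2)^r = 5·(3·5^r + 3·(-2)^r) − 21·(-2)^r = 3·5^{r+1} + 15·(-2)^r − 21·(-2)^r = 3·5^{r+1} − 6·(-2)^r = 3·5^{r+1} + 3·(-2)^{r+1}.
So the formula holds for r+1, and by induction a_n = 3·5^n + 3·(-2)^n for all n ≥ 0.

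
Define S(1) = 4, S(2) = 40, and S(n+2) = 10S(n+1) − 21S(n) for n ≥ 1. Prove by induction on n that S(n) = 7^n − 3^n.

Base cases: S(1) = 4 and 7^1 − 3^1 = 4; S(2) = 40 and 7^2 − 3^2 = 40.
Assume S(j) = 7^j − 3^j for all 1 ≤ j ≤ m, where m ≥ 2.
Then S(m+1) = 10S(m) − 21S(m−1) = 10·(7^m − 3^m) − 21·(7^{m−1} − 3^{m−1}) = (10·7 − 21)7^{m−1} − (10·3 − 21)3^{m−1} = 49·7^{m−1} − 9·3^{m−1} = 7^{m+1} − 3^{m+1}.
By strong induction, S(n) = 7^n − 3^n for all n ≥ 1.

S(n) = 7^n − 3^n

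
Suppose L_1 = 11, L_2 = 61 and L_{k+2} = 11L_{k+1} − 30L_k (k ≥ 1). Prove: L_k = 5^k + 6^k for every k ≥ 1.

Base cases: L_1 = 11 and 5^1 + 6^1 = 11; L_2 = 61 and 5^2 + 6^2 = 61.
Assume L_j = 5^j + 6^j for all 1 ≤ j ≤ r, where r ≥ 2.
Then L_{r+1} = 11L_r − 30L_{r−1} = 11·(5^r + 6^r) − 30·(5^{r−1} + 6^{r−1}) = (11·5 − 30)5^{r−1} + (11·6 − 30)6^{r−1} = 25·5^{r−1} + 36·6^{r−1} = 5^{r+1} + 6^{r+1}.
So the formula holds for r+1, and by strong induction L_k = 5^k + 6^k for all k ≥ 1.

L_k = 5^k + 6^k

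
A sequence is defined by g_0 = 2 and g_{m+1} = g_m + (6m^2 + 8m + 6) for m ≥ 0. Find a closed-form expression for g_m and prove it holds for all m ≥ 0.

Claim: g_m = 2m^3 + m^2 + 3m + 2.

Base case: g_0 = 2, and 2·0^3 + 0^2 + 3·0 + 2 = 2.
Assume g_j = 2j^3 + j^2 + 3j + 2.
Then g_{j+1} = g_j + (6j^2 + 8j + 6) = (2j^3 + j^2 + 3j + 2) + (6j^2 + 8j + 6) = 2j^3 + 7j^2 + 11j + 8,
and 2·(j+1)^3 + (j+1)^2 + 3·(j+1) + 2 = 2j^3 + 7j^2 + 11j + 8.
Hence g_m = 2m^3 + m^2 + 3m + 2 for every m ≥ 0, by induction.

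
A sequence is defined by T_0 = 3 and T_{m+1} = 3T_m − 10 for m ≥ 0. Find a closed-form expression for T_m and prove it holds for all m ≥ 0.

Claim: T_m = -2·3^m + 5.

Base case: T_0 = 3, and -2·3^0 + 5 = -2 + 5 = 3.
Assume T_k = -2·3^k + 5 for some k ≥ 0.
Then T_{k+1} = 3T_k − 10 = 3·(-2·3^k + 5) − 10 = -6·3^k + 15 − 10 = -2·3^{k+1} + 5.
Hence T_m = -2·3^m + 5 for every m ≥ 0, by induction.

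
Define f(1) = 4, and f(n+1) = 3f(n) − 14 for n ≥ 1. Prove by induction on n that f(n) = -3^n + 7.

Base case: f(1) = 4, and -3^1 + 7 = -3 + 7 = 4.
Assume f(m) = -3^m + 7 for some m ≥ 1.
Then f(m+1) = 3f(m) − 14 = 3·(-3^m + 7) − 14 = -3^{m+1} + 21 − 14 = -3^{m+1} + 7.
So the formula holds for m+1, and by induction f(n) = -3^n + 7 for all n ≥ 1.

f(n) = -3^n + 7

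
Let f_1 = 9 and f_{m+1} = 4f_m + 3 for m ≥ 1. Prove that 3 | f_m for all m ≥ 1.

Base case: f_1 = 9 = 3·3, so 3 | f_1.
Assume 3 | f_j, so f_j = 3t for some integer t.
Then f_{j+1} = 4f_j + 3 = 4·(3t) + 3 = 3(4t + 1), so 3 | f_{j+1}.
So the property holds for j+1, and by induction 3 | f_m for all m ≥ 1.

3 | f_m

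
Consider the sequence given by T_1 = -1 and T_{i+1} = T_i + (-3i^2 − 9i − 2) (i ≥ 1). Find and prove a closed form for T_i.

Claim: T_i = -i^3 − 3i^2 + 2i + 1.

Base case: T_1 = -1, and -1^3 − 3·1^2 + 2·1 + 1 = -1.
Assume T_m = -m^3 − 3m^2 + 2m + 1.
Then T_{m+1} = T_m + (-3m^2 − 9m − 2) = (-m^3 − 3m^2 + 2m + 1) + (-3m^2 − 9m − 2) = -m^3 − 6m^2 − 7m − 1,
and -(m+1)^3 − 3·(m+1)^2 + 2·(m+1) + 1 = -m^3 − 6m^2 − 7m − 1.
By induction, T_i = -i^3 − 3i^2 + 2i + 1 for all i ≥ 1.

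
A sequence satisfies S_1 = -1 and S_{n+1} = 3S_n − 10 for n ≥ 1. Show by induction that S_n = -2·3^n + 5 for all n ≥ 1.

Base case: S_1 = -1, and -2·3^1 + 5 = -6 + 5 = -1.
Assume S_r = -2·3^r + 5 for some r ≥ 1.
Then S_{r+1} = 3S_r − 10 = 3·(-2·3^r + 5) − 10 = -6·3^r + 15 − 10 = -2·3^{r+1} + 5.
So the formula holds for r+1, and by induction S_n = -2·3^n + 5 for all n ≥ 1.

S_n = -2·3^n + 5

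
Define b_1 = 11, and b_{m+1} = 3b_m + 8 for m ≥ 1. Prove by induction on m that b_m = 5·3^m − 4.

Base case: b_1 = 11, and 5·3^1 − 4 = 15 − 4 = 11.
Assume b_j = 5·3^j − 4 for some j ≥ 1.
Then b_{j+1} = 3b_j + 8 = 3·(5·3^j − 4) + 8 = 15·3^j − 12 + 8 = 5·3^{j+1} − 4.
So the formula holds for j+1, and by induction b_m = 5·3^m − 4 for all m ≥ 1.

b_m = 5·3^m − 4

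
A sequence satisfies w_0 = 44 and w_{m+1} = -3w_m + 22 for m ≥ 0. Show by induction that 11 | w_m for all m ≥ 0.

Base case: w_0 = 44 = 11·4, so 11 | w_0.
Assume 11 | w_k, so w_k = 11t for some integer t.
Then w_{k+1} = -3w_k + 22 = -3·(11t) + 22 = 11(-3t + 2), so 11 | w_{k+1}.
So the property holds for k+1, and by induction 11 | w_m for all m ≥ 0.

11 | w_m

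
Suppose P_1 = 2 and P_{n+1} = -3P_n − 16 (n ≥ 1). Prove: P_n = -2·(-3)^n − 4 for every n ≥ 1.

Base case: P_1 = 2, and -2·(-3)^1 − 4 = 6 − 4 = 2.
Assume P_k = -2·(-3)^k − 4 for some k ≥ 1.
Then P_{k+1} = -3P_k − 16 = -3·(-2·(-3)^k − 4) − 16 = 6·(-3)^k + 12 − 16 = -2·(-3)^{k+1} − 4.
This completes the inductive step, so P_n = -2·(-3)^n − 4 for all n ≥ 1.

P_n = -2·(-3)^n − 4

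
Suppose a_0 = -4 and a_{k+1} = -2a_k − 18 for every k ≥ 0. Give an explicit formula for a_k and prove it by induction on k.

Claim: a_k = 2·(-2)^k − 6.

Base case: a_0 = -4, and 2·(-2)^0 − 6 = 2 − 6 = -4.
Assume a_r = 2·(-2)^r − 6 for some r ≥ 0.
Then a_{r+1} = -2a_r − 18 = -2·(2·(-2)^r − 6) − 18 = -4·(-2)^r + 12 − 18 = 2·(-2)^{r+1} − 6.
So the formula holds for r+1, and by induction a_k = 2·(-2)^k − 6 for all k ≥ 0.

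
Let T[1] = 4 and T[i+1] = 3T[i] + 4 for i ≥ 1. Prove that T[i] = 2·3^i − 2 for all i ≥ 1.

Base case: T[1] = 4, and 2·3^1 − 2 = 6 − 2 = 4.
Assume T[m] = 2·3^m − 2 for some m ≥ 1.
Then T[m+1] = 3T[m] + 4 = 3·(2·3^m − 2) + 4 = 6·3^m − 6 + 4 = 2·3^{m+1} − 2.
So the formula holds for m+1, and by induction T[i] = 2·3^i − 2 for all i ≥ 1.

T[i] = 2·3^i − 2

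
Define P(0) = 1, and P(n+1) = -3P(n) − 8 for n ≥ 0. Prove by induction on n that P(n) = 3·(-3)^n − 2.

Base case: P(0) = 1, and 3·(-3)^0 − 2 = 3 − 2 = 1.
Assume P(r) = 3·(-3)^r − 2 for some r ≥ 0.
Then P(r+1) = -3P(r) − 8 = -3·(3·(-3)^r − 2) − 8 = -9·(-3)^r + 6 − 8 = 3·(-3)^{r+1} − 2.
Hence P(n) = 3·(-3)^n − 2 for every n ≥ 0, by induction.

P(n) = 3·(-3)^n − 2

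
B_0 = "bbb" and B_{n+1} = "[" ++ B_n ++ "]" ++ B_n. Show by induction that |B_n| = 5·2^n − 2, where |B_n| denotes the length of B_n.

Base case: |B_0| = 3, and 5·2^0 − 2 = 3.
Assume |B_j| = 5·2^j − 2.
Then |B_{j+1}| = 1 + |B_j| + 1 + |B_j| = 2|B_j| + 2 = 2(5·2^j − 2) + 2 = 5·2^{j+1} − 4 + 2 = 5·2^{j+1} − 2.
Hence |B_n| = 5·2^n − 2 for every n ≥ 0, by induction.

|B_n| = 5·2^n − 2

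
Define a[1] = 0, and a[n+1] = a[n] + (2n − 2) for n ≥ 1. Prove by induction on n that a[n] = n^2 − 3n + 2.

Base case: a[1] = 0, and 1^2 − 3·1 + 2 = 0.
Assume a[k] = k^2 − 3k + 2.
Then a[k+1] = a[k] + (2k − 2) = (k^2 − 3k + 2) + (2k − 2) = k^2 − k,
and (k+1)^2 − 3·(k+1) + 2 = k^2 − k.
By induction, a[n] = n^2 − 3n + 2 for all n ≥ 1.

a[n] = n^2 − 3n + 2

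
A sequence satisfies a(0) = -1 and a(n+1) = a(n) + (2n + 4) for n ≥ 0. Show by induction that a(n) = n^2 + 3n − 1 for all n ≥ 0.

Base case: a(0) = -1, and 0^2 + 3·0 − 1 = -1.
Assume a(k) = k^2 + 3k − 1.
Then a(k+1) = a(k) + (2k + 4) = (k^2 + 3k − 1) + (2k + 4) = k^2 + 5k + 3,
and (k+1)^2 + 3·(k+1) − 1 = k^2 + 5k + 3.
By induction, a(n) = n^2 + 3n − 1 for all n ≥ 0.

a(n) = n^2 + 3n − 1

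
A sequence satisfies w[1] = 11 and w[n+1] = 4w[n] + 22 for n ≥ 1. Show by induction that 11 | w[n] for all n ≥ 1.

Base case: w[1] = 11 = 11·1, so 11 | w[1].
Assume 11 | w[k], so w[k] = 11t for some integer t.
Then w[k+1] = 4w[k] + 22 = 4·(11t) + 22 = 11(4t + 2), so 11 | w[k+1].
Hence 11 | w[n] for every n ≥ 1, by induction.

11 | w[n]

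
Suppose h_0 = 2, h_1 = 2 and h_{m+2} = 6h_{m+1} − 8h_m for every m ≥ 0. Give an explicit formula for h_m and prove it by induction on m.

Claim: h_m = 3·2^m − 4^m.

Base cases: h_0 = 2 and 3·2^0 − 4^0 = 2; h_1 = 2 and 3·2^1 − 4^1 = 2.
Assume h_j = 3·2^j − 4^j for all 0 ≤ j ≤ r, where r ≥ 1.
Then h_{r+1} = 6h_r − 8h_{r−1} = 6·(3·2^r − 4^r) − 8·(3·2^{r−1} − 4^{r−1}) = 3·(6·2 − 8)2^{r−1} − (6·4 − 8)4^{r−1} = 12·2^{r−1} − 16·4^{r−1} = 3·2^{r+1} − 4^{r+1}.
Hence h_m = 3·2^m − 4^m for every m ≥ 0, by strong induction.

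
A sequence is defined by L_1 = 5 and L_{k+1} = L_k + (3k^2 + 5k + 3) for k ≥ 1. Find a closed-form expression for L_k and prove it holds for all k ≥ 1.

Claim: L_k = k^3 + k^2 + k + 2.

Base case: L_1 = 5, and 1^3 + 1^2 + 1 + 2 = 5.
Assume L_r = r^3 + r^2 + r + 2.
Then L_{r+1} = L_r + (3r^2 + 5r + 3) = (r^3 + r^2 + r + 2) + (3r^2 + 5r + 3) = r^3 + 4r^2 + 6r + 5,
and (r+1)^3 + (r+1)^2 + (r+1) + 2 = r^3 + 4r^2 + 6r + 5.
Hence L_k = k^3 + k^2 + k + 2 for every k ≥ 1, by induction.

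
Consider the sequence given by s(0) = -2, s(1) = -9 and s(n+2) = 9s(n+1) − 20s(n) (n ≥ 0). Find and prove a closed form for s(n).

Claim: s(n) = -5^n − 4^n.

Base cases: s(0) = -2 and -5^0 − 4^0 = -2; s(1) = -9 and -5^1 − 4^1 = -9.
Assume s(i) = -5^i − 4^i for all 0 ≤ i ≤ j, where j ≥ 1.
Then s(j+1) = 9s(j) − 20s(j−1) = 9·(-5^j − 4^j) − 20·(-5^{j−1} − 4^{j−1}) = -(9·5 − 20)5^{j−1} − (9·4 − 20)4^{j−1} = -25·5^{j−1} − 16·4^{j−1} = -5^{j+1} − 4^{j+1}.
So the formula holds for j+1, and by strong induction s(n) = -5^n − 4^n for all n ≥ 0.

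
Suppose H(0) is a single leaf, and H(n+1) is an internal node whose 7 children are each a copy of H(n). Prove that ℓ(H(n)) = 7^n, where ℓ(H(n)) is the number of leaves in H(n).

Base case: ℓ(H(0)) = 1, and 7^0 = 1.
Assume ℓ(H(r)) = 7^r.
Then ℓ(H(r+1)) = 7·ℓ(H(r)) = 7·7^r = 7^{r+1}.
By induction, ℓ(H(n)) = 7^n for all n ≥ 0.

ℓ(H(n)) = 7^n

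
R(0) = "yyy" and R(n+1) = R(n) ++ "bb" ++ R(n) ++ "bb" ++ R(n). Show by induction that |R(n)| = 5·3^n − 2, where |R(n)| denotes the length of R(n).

Base case: |R(0)| = 3, and 5·3^0 − 2 = 3.
Assume |R(m)| = 5·3^m − 2.
Then |R(m+1)| = 3|R(m)| + 4 = 3(5·3^m − 2) + 4 = 5·3^{m+1} − 6 + 4 = 5·3^{m+1} − 2.
Hence |R(n)| = 5·3^n − 2 for every n ≥ 0, by induction.

|R(n)| = 5·3^n − 2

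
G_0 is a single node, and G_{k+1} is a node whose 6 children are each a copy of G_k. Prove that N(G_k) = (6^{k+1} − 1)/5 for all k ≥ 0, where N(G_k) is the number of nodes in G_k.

Base case: N(G_0) = 1, and (6^{0+1} − 1)/5 = 1.
Assume N(G_r) = (6^{r+1} − 1)/5.
Then N(G_{r+1}) = 1 + 6N(G_r) = 1 + 6·(6^{r+1} − 1)/5 = 1 + (6^{r+2} − 6)/5 = (5 + 6^{r+2} − 6)/5 = (6^{r+2} − 1)/5.
So the formula holds for r+1, and by induction N(G_k) = (6^{k+1} − 1)/5 for all k ≥ 0.

N(G_k) = (6^{k+1} − 1)/5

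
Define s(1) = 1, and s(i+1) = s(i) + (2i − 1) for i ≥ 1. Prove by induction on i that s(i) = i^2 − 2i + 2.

Base case: s(1) = 1, and 1^2 − 2·1 + 2 = 1.
Assume s(m) = m^2 − 2m + 2.
Then s(m+1) = s(m) + (2m − 1) = (m^2 − 2m + 2) + (2m − 1) = m^2 + 1,
and (m+1)^2 − 2·(m+1) + 2 = m^2 + 1.
By induction, s(i) = i^2 − 2i + 2 for all i ≥ 1.

s(i) = i^2 − 2i + 2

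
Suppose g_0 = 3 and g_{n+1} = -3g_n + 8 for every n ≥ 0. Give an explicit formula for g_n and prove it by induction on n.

Claim: g_n = (-3)^n + 2.

Base case: g_0 = 3, and (-3)^0 + 2 = 1 + 2 = 3.
Assume g_j = (-3)^j + 2 for some j ≥ 0.
Then g_{j+1} = -3g_j + 8 = -3·((-3)^j + 2) + 8 = -3·(-3)^j − 6 + 8 = (-3)^{j+1} + 2.
This completes the inductive step, so g_n = (-3)^n + 2 for all n ≥ 0.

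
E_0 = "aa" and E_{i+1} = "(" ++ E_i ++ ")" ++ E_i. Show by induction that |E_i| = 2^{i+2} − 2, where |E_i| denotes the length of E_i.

Base case: |E_0| = 2, and 2^{0+2} − 2 = 2.
Assume |E_k| = 2^{k+2} − 2.
Then |E_{k+1}| = 1 + |E_k| + 1 + |E_k| = 2|E_k| + 2 = 2(2^{k+2} − 2) + 2 = 2^{k+3} − 4 + 2 = 2^{k+3} − 2.
So the formula holds for k+1, and by induction |E_i| = 2^{i+2} − 2 for all i ≥ 0.

|E_i| = 2^{i+2} − 2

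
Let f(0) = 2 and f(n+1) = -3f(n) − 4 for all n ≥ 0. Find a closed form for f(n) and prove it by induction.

Claim: f(n) = 3·(-3)^n − 1.

Base case: f(0) = 2, and 3·(-3)^0 − 1 = 3 − 1 = 2.
Assume f(m) = 3·(-3)^m − 1 for some m ≥ 0.
Then f(m+1) = -3f(m) − 4 = -3·(3·(-3)^m − 1) − 4 = -9·(-3)^m + 3 − 4 = 3·(-3)^{m+1} − 1.
By induction, f(n) = 3·(-3)^n − 1 for all n ≥ 0.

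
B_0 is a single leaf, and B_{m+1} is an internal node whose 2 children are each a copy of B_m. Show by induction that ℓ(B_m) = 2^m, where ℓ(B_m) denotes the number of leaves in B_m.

Base case: ℓ(B_0) = 1, and 2^0 = 1.
Assume ℓ(B_r) = 2^r.
Then ℓ(B_{r+1}) = 2·ℓ(B_r) = 2·2^r = 2^{r+1}.
So the formula holds for r+1, and by induction ℓ(B_m) = 2^m for all m ≥ 0.

ℓ(B_m) = 2^m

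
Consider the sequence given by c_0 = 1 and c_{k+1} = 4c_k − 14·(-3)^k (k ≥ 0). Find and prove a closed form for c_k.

Claim: c_k = -4^k + 2·(-3)^k.

Base case: c_0 = 1, and -4^0 + 2·(-3)^0 = -1 + 2 = 1.
Assume c_m = -4^m + 2·(-3)^m for some m ≥ 0.
Then c_{m+1} = 4c_m − 14·(-3)^m = 4·(-4^m + 2·(-3)^m) − 14·(-3)^m = -4^{m+1} + 8·(-3)^m − 14·(-3)^m = -4^{m+1} − 6·(-3)^m = -4^{m+1} + 2·(-3)^{m+1}.
This completes the inductive step, so c_k = -4^k + 2·(-3)^k for all k ≥ 0.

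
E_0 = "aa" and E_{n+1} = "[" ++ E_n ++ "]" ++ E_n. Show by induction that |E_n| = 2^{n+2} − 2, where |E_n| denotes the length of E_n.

Base case: |E_0| = 2, and 2^{0+2} − 2 = 2.
Assume |E_k| = 2^{k+2} − 2.
Then |E_{k+1}| = 1 + |E_k| + 1 + |E_k| = 2|E_k| + 2 = 2(2^{k+2} − 2) + 2 = 2^{k+3} − 4 + 2 = 2^{k+3} − 2.
By induction, |E_n| = 2^{n+2} − 2 for all n ≥ 0.

|E_n| = 2^{n+2} − 2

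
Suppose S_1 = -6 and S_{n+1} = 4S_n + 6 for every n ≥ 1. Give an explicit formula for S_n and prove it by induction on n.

Claim: S_n = -4^n − 2.

Base case: S_1 = -6, and -4^1 − 2 = -4 − 2 = -6.
Assume S_j = -4^j − 2 for some j ≥ 1.
Then S_{j+1} = 4S_j + 6 = 4·(-4^j − 2) + 6 = -4^{j+1} − 8 + 6 = -4^{j+1} − 2.
This completes the inductive step, so S_n = -4^n − 2 for all n ≥ 1.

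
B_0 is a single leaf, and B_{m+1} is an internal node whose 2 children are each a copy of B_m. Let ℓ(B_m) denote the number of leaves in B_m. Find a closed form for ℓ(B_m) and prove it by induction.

Claim: ℓ(B_m) = 2^m.

Base case: ℓ(B_0) = 1, and 2^0 = 1.
Assume ℓ(B_j) = 2^j.
Then ℓ(B_{j+1}) = 2·ℓ(B_j) = 2·2^j = 2^{j+1}.
So the formula holds for j+1, and by induction ℓ(B_m) = 2^m for all m ≥ 0.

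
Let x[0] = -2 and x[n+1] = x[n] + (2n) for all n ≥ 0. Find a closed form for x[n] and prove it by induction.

Claim: x[n] = n^2 − n − 2.

Base case: x[0] = -2, and 0^2 − 0 − 2 = -2.
Assume x[m] = m^2 − m − 2.
Then x[m+1] = x[m] + (2m) = (m^2 − m − 2) + (2m) = m^2 + m − 2,
and (m+1)^2 − (m+1) − 2 = m^2 + m − 2.
By induction, x[n] = n^2 − n − 2 for all n ≥ 0.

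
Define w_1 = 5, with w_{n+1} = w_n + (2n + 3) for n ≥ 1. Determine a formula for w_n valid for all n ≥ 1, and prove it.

Claim: w_n = n^2 + 2n + 2.

Base case: w_1 = 5, and 1^2 + 2·1 + 2 = 5.
Assume w_j = j^2 + 2j + 2.
Then w_{j+1} = w_j + (2j + 3) = (j^2 + 2j + 2) + (2j + 3) = j^2 + 4j + 5,
and (j+1)^2 + 2·(j+1) + 2 = j^2 + 4j + 5.
This completes the inductive step, so w_n = n^2 + 2n + 2 for all n ≥ 1.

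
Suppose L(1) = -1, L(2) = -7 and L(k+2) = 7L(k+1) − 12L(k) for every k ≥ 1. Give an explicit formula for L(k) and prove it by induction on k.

Claim: L(k) = 3^k − 4^k.

Base cases: L(1) = -1 and 3^1 − 4^1 = -1; L(2) = -7 and 3^2 − 4^2 = -7.
Assume L(i) = 3^i − 4^i for all 1 ≤ i ≤ j, where j ≥ 2.
Then L(j+1) = 7L(j) − 12L(j−1) = 7·(3^j − 4^j) − 12·(3^{j−1} − 4^{j−1}) = (7·3 − 12)3^{j−1} − (7·4 − 12)4^{j−1} = 9·3^{j−1} − 16·4^{j−1} = 3^{j+1} − 4^{j+1}.
This completes the inductive step, so L(k) = 3^k − 4^k for all k ≥ 1.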